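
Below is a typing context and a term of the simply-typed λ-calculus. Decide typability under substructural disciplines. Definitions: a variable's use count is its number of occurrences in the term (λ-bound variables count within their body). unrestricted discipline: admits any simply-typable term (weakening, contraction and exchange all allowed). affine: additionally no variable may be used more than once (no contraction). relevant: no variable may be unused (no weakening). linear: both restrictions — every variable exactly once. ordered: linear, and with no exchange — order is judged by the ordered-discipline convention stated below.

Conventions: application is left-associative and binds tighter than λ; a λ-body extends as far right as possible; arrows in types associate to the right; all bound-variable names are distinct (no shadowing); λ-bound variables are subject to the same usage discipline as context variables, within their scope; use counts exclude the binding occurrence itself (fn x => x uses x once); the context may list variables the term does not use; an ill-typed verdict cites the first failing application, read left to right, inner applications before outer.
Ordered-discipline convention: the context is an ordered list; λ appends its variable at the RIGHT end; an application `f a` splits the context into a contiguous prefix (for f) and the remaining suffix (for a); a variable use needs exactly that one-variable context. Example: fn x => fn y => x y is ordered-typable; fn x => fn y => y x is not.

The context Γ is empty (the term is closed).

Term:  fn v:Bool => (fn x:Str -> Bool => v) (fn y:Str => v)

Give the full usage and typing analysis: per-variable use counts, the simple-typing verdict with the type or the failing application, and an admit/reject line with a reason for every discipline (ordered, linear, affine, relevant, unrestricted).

usage: v (bound)=2; x (bound)=0; y (bound)=0
use order (left to right): v, v
typing: well-typed — term : Bool -> Bool
ordered ✗ (v ×2 used more than once (contraction); needs weakening: x, y unused)
linear ✗ (v ×2 used more than once (contraction); needs weakening: x, y unused)
affine ✗ (v ×2 used more than once (contraction))
relevant ✗ (needs weakening: x, y unused)
unrestricted ✓ (type-checks (Bool -> Bool) and nothing is barred)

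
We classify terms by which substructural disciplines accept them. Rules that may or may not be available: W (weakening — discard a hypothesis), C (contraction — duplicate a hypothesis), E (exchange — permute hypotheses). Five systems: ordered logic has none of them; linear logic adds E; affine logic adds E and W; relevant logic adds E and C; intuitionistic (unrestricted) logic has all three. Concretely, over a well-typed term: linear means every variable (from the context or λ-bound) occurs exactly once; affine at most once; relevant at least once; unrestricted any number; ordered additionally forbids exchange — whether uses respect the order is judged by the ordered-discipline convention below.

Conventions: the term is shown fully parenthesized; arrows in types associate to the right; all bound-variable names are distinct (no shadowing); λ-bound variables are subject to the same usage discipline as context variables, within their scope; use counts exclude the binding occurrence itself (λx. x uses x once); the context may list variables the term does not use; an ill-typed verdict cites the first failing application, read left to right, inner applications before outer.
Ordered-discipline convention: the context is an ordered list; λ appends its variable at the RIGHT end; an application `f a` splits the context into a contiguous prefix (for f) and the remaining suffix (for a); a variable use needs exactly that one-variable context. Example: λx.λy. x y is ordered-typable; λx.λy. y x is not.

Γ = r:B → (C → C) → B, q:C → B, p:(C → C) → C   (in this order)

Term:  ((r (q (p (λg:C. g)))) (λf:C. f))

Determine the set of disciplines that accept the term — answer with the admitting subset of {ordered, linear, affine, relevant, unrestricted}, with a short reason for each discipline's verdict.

admitted in: ordered, linear, affine, relevant, unrestricted
variable uses: r: 1×, q: 1×, p: 1×, g (bound): 1×, f (bound): 1×
left-to-right use order: r, q, p, g, f
typing: the term checks, with type B
ordered: ✓ — one use each (r, q, p, g, f); ordered split holds
linear: ✓ — exactly-once usage across r, q, p, g, f
affine: ✓ — none of r, q, p, g, f used more than once
relevant: ✓ — r, q, p, g, f: all used, weakening unneeded
unrestricted: ✓ — typability at B is all that's needed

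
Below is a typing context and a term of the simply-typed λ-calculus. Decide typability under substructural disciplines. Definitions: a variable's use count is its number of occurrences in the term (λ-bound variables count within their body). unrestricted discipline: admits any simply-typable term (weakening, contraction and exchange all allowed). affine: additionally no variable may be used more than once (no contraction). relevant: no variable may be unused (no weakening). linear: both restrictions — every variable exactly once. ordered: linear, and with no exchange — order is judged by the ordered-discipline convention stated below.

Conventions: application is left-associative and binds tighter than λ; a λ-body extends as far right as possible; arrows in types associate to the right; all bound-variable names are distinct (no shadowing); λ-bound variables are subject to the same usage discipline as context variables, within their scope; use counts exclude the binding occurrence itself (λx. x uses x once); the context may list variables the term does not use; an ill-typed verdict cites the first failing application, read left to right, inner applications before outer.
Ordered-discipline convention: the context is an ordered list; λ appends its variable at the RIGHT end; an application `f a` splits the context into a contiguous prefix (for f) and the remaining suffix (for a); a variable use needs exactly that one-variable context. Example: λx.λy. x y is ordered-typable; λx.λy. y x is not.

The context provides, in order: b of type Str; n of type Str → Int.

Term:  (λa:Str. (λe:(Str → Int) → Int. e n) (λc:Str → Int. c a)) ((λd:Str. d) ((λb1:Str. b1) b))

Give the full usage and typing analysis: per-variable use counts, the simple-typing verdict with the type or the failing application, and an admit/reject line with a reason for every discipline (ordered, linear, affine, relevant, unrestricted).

usage: b: 1; n: 1; a [bound]: 1; e [bound]: 1; c [bound]: 1; d [bound]: 1; b1 [bound]: 1
use order (left to right): e, n, c, a, d, b1, b
typing: well-typed at Int
ordered: ✗, no ordered split (uses run e, n, c, a, d, b1, b)
linear: ✓, each of b, n, a, e, c, d, b1 used exactly once
affine: ✓, none of b, n, a, e, c, d, b1 used more than once
relevant: ✓, none of b, n, a, e, c, d, b1 goes unused
unrestricted: ✓, simply typable at Int; W, C, E all held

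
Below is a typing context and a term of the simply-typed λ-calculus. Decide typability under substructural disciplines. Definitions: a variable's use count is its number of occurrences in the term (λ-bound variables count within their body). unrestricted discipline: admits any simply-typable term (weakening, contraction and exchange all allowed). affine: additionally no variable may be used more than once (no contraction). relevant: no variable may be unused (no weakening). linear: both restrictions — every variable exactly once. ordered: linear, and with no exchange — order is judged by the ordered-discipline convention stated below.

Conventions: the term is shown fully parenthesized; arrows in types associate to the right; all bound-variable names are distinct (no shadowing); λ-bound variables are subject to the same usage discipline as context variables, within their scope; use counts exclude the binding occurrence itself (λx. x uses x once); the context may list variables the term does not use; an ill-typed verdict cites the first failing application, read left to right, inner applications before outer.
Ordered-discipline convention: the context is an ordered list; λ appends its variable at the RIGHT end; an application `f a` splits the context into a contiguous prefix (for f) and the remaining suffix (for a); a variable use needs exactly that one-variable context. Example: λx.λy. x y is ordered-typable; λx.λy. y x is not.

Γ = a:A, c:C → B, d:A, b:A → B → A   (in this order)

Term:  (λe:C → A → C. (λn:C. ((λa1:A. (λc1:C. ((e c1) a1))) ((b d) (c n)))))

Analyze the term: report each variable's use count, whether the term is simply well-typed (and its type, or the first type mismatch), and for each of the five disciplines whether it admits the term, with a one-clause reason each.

variable uses: a ×0, c ×1, d ×1, b ×1, e [bound] ×1, n [bound] ×1, a1 [bound] ×1, c1 [bound] ×1
order of uses: e, c1, a1, b, d, c, n
typing: well-typed — term : (C → A → C) → C → C → C
ordered: ✗ — a never used (weakening)
linear: ✗ — a never used (weakening)
affine: ✓ — a, c, d, b, e, n, a1, c1: no repeats, contraction unneeded
relevant: ✗ — a never used (weakening)
unrestricted: ✓ — type-checks ((C → A → C) → C → C → C) and nothing is barred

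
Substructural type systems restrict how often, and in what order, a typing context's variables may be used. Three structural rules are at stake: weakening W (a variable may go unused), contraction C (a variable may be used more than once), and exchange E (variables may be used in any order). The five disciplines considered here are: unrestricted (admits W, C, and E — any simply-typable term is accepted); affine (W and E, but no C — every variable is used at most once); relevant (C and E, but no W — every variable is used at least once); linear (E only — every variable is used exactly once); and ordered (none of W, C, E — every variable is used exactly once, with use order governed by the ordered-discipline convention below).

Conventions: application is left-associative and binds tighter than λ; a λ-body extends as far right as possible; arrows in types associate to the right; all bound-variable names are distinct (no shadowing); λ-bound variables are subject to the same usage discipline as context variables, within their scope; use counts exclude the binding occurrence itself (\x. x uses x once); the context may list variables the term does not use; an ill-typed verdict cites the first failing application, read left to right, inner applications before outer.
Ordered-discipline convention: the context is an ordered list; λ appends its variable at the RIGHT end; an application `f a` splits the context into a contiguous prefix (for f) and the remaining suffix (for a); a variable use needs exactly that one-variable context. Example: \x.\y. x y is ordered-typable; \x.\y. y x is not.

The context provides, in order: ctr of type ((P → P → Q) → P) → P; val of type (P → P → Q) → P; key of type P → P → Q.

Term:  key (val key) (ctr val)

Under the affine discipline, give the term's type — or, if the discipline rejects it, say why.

not well-typed under affine — repeated use of val ×2, key ×2
variable uses: ctr=1, val=2, key=2
uses in reading order: key, val, key, ctr, val
typing: ✓ — Q
per-discipline verdicts: ordered ✗, linear ✗, affine ✗, relevant ✓, unrestricted ✓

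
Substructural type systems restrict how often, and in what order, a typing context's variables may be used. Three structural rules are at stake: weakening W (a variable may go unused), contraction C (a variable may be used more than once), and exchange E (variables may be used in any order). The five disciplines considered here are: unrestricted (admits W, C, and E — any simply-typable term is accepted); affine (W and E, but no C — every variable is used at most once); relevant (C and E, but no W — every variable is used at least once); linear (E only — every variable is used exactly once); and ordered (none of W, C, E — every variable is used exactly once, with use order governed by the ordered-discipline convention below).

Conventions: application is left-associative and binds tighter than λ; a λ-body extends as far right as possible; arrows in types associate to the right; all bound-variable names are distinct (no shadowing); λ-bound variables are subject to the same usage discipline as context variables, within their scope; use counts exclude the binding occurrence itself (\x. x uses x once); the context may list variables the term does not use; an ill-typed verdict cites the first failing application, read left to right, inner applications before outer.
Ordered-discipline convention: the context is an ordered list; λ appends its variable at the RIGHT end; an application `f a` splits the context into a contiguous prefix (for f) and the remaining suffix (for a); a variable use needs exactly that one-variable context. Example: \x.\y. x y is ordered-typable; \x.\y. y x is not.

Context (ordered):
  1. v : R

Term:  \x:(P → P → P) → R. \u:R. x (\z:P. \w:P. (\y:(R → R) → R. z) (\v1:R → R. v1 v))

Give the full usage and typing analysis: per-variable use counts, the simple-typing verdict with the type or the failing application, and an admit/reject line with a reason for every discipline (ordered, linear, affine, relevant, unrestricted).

use counts: v: 1×; x [bound]: 1×; u [bound]: 0×; z [bound]: 1×; w [bound]: 0×; y [bound]: 0×; v1 [bound]: 1×
left-to-right use order: x, z, v1, v
typing: well-typed — term : ((P → P → P) → R) → R → R
ordered: ✗, u, w, y left unused
linear: ✗, u, w, y left unused
affine: ✓, v, x, u, z, w, y, v1: no repeats, contraction unneeded
relevant: ✗, u, w, y left unused
unrestricted: ✓, well-typed at ((P → P → P) → R) → R → R; no restrictions here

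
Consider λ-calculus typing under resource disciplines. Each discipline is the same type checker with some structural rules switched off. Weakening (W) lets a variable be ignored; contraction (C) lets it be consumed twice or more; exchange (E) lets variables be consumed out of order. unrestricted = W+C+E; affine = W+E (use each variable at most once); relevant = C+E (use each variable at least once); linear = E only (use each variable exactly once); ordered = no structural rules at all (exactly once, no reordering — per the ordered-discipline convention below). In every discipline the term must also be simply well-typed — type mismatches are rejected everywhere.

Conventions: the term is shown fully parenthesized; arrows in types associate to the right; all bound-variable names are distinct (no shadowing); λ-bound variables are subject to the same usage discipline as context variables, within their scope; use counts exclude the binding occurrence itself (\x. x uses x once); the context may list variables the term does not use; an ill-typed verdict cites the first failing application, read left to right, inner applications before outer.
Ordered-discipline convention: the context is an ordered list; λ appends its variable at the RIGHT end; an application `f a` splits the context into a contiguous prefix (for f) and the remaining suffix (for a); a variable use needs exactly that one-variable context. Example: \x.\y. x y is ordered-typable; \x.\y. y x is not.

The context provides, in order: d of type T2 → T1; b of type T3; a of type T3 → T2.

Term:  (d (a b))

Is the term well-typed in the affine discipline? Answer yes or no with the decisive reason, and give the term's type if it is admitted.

yes — none of d, b, a used more than once; term : T1
variable uses: d: 1; b: 1; a: 1
uses in reading order: d, a, b
typing: well-typed at T1
summary: ordered ✗ | linear ✓ | affine ✓ | relevant ✓ | unrestricted ✓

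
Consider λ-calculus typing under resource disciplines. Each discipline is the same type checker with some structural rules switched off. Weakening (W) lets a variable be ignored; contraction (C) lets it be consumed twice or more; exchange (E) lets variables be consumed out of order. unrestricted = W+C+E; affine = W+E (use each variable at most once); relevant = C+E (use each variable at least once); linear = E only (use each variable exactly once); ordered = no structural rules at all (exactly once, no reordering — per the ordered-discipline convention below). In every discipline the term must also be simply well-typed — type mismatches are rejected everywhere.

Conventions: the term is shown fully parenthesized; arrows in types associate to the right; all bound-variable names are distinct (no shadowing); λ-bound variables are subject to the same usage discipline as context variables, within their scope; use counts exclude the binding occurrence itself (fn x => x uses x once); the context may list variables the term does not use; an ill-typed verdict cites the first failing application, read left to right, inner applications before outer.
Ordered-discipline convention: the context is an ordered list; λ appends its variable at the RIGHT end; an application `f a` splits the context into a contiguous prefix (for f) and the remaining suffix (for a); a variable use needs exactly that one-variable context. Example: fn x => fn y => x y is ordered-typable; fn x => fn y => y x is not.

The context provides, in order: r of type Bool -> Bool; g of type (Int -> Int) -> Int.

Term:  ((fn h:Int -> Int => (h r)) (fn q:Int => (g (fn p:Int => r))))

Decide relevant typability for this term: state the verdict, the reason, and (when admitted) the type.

no — not simply typable
use counts: r=2; g=1; h (λ-bound)=1; q (λ-bound)=0; p (λ-bound)=0
uses in reading order: h, r, g, r
typing: ill-typed: a function awaiting Int gets Bool -> Bool
all disciplines: ordered ✗; linear ✗; affine ✗; relevant ✗; unrestricted ✗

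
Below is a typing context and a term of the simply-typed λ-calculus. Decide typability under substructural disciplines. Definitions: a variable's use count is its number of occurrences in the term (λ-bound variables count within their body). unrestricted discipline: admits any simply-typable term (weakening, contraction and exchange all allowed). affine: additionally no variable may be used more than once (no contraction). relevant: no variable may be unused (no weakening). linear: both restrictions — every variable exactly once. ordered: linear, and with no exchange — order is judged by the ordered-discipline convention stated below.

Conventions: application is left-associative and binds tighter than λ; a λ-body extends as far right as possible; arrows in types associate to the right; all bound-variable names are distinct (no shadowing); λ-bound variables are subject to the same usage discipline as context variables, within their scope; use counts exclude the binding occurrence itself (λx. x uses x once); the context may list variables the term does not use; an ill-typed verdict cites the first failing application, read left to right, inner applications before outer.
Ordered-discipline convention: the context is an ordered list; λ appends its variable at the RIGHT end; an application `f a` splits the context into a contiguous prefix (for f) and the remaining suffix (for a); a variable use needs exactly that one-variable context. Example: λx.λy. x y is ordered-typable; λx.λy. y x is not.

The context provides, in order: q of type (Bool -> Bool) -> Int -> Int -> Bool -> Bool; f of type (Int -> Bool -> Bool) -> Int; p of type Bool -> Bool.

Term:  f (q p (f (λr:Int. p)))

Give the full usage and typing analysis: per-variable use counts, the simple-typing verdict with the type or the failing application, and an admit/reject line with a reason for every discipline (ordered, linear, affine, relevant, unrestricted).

use counts: q: 1×; f: 2×; p: 2×; r (λ-bound): 0×
uses in reading order: f, q, p, f, p
typing: well-typed at Int
ordered: ✗, repeated use of f ×2, p ×2; r never used (weakening)
linear: ✗, repeated use of f ×2, p ×2; r never used (weakening)
affine: ✗, repeated use of f ×2, p ×2
relevant: ✗, r never used (weakening)
unrestricted: ✓, well-typed at Int; no restrictions here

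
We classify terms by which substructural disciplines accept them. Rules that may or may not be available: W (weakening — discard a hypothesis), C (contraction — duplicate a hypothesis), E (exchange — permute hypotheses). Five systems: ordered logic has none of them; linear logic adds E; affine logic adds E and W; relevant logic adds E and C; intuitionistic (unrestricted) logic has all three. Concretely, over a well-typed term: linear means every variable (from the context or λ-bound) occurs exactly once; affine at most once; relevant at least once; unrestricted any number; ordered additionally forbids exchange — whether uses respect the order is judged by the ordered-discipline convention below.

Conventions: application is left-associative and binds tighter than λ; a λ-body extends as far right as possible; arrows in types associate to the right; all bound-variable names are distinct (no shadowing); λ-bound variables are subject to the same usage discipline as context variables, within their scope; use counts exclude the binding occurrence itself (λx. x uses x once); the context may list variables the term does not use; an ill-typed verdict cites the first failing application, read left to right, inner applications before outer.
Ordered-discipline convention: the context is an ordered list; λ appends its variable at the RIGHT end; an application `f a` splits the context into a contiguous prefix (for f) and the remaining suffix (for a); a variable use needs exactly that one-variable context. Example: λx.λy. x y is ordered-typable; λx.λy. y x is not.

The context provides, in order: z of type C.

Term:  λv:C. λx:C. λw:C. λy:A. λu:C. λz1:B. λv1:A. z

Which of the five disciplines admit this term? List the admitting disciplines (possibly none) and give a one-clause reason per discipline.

admitted by: affine, unrestricted
use counts: z: 1×; v (λ-bound): 0×; x (λ-bound): 0×; w (λ-bound): 0×; y (λ-bound): 0×; u (λ-bound): 0×; z1 (λ-bound): 0×; v1 (λ-bound): 0×
uses in reading order: z
typing: well-typed — term : C → C → C → A → C → B → A → C
ordered ✗ (unused: v, x, w, y, u, z1, v1 — weakening required)
linear ✗ (unused: v, x, w, y, u, z1, v1 — weakening required)
affine ✓ (none of z, v, x, w, y, u, z1, v1 used more than once)
relevant ✗ (unused: v, x, w, y, u, z1, v1 — weakening required)
unrestricted ✓ (typability at C → C → C → A → C → B → A → C is all that's needed)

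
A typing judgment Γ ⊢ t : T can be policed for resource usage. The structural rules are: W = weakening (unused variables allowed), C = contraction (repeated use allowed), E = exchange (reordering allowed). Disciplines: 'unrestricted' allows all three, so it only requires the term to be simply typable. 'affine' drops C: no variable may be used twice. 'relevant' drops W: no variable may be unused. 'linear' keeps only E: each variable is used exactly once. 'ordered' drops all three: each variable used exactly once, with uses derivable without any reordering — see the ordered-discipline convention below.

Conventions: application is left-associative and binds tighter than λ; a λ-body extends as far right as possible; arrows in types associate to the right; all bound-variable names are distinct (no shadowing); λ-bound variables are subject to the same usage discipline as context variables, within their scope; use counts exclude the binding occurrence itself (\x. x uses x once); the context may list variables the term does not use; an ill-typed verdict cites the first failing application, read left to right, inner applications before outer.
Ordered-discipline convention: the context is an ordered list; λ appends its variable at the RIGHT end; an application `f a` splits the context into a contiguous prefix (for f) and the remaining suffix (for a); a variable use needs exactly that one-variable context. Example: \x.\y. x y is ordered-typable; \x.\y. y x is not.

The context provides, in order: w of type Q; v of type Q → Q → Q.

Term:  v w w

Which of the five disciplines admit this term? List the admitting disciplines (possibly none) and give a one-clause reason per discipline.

accepted by: relevant, unrestricted
counts: w: 2, v: 1
order of uses: v, w, w
typing: well-typed at Q
ordered ✗ (needs contraction — w ×2)
linear ✗ (needs contraction — w ×2)
affine ✗ (needs contraction — w ×2)
relevant ✓ (every one of w, v appears)
unrestricted ✓ (well-typed at Q; no restrictions here)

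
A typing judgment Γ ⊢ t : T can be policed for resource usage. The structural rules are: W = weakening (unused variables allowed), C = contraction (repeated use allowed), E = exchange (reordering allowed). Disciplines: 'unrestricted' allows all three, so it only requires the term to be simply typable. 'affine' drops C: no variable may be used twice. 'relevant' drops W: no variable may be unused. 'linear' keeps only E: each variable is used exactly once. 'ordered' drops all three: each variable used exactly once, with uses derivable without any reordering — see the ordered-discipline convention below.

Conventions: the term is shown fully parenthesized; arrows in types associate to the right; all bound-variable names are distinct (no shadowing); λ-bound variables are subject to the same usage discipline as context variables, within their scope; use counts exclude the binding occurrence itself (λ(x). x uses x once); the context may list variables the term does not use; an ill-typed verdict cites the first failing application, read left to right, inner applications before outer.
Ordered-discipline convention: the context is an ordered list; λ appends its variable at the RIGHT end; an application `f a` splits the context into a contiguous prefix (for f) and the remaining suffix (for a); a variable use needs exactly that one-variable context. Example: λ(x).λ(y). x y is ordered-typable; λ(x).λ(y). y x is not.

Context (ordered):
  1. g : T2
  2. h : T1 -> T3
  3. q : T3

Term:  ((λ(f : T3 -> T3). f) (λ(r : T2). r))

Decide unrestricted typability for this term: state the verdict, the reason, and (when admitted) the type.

no — a type mismatch blocks all five
usage: g ×0; h ×0; q ×0; f (bound) ×1; r (bound) ×1
left-to-right use order: f, r
typing: ill-typed: a function awaiting T3 -> T3 gets T2 -> T2
per-discipline verdicts: ordered ✗ · linear ✗ · affine ✗ · relevant ✗ · unrestricted ✗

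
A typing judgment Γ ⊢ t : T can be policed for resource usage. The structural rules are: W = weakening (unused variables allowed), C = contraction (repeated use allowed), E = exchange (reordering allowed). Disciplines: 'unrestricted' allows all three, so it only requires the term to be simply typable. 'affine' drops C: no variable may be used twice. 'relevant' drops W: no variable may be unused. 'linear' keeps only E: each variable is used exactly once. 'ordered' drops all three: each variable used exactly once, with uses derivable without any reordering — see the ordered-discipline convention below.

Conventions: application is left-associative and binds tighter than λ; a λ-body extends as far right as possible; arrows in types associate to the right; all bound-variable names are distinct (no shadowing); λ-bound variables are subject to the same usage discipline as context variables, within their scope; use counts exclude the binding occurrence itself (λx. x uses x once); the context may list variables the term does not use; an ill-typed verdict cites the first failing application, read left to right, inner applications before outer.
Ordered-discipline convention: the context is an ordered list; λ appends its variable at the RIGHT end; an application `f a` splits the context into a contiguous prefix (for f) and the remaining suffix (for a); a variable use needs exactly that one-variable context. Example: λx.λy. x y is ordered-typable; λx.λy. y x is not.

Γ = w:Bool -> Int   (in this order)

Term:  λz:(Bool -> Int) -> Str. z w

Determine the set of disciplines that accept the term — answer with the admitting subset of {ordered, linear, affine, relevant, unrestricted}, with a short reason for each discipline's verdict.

admitted by: linear, affine, relevant, unrestricted
counts: w ×1, z [bound] ×1
uses in reading order: z, w
typing: well-typed at ((Bool -> Int) -> Str) -> Str
ordered: ✗ — no ordered split (uses run z, w)
linear: ✓ — single use per variable (w, z)
affine: ✓ — at most one use each (w, z)
relevant: ✓ — every one of w, z appears
unrestricted: ✓ — well-typed at ((Bool -> Int) -> Str) -> Str; no restrictions here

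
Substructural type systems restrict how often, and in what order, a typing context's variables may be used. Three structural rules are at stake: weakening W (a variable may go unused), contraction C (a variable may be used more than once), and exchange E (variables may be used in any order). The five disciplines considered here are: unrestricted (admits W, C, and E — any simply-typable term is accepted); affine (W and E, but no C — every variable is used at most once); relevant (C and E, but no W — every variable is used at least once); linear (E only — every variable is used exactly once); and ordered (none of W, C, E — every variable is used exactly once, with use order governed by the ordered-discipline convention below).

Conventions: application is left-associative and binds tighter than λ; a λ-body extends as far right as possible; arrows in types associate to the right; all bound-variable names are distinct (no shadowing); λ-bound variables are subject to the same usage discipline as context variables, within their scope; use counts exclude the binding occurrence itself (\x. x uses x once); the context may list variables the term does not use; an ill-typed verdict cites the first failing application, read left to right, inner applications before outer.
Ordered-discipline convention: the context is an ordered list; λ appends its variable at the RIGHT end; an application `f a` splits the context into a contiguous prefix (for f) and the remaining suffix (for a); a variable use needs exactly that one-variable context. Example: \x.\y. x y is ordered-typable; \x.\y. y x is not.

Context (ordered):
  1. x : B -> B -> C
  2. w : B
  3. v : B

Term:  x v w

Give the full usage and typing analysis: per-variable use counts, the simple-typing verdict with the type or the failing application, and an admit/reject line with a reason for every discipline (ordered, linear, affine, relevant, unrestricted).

use counts: x=1; w=1; v=1
use order (left to right): x, v, w
typing: well-typed at C
ordered ✗ (no ordered split (uses run x, v, w))
linear ✓ (single use per variable (x, w, v))
affine ✓ (no duplicate uses among x, w, v)
relevant ✓ (at least one use each (x, w, v))
unrestricted ✓ (well-typed at C; no restrictions here)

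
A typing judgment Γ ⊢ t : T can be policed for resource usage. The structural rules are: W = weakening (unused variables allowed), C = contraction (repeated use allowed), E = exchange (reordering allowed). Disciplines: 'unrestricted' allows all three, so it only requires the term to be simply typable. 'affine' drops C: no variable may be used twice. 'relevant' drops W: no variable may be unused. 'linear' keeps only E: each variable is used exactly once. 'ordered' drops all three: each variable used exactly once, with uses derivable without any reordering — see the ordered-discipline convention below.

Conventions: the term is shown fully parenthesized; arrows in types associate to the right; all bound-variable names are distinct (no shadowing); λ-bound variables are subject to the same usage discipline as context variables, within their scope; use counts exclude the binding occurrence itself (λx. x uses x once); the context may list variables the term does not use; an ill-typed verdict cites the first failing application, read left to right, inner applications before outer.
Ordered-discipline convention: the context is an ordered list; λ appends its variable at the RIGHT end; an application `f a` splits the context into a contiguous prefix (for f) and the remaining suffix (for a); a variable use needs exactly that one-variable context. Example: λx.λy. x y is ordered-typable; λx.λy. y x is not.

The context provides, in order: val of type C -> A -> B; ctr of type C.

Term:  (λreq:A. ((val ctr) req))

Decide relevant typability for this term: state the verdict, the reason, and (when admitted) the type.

yes — every one of val, ctr, req appears; term : A -> B
usage: val: 1; ctr: 1; req (λ-bound): 1
uses in reading order: val, ctr, req
typing: well-typed at A -> B
per-discipline verdicts: ordered ✓, linear ✓, affine ✓, relevant ✓, unrestricted ✓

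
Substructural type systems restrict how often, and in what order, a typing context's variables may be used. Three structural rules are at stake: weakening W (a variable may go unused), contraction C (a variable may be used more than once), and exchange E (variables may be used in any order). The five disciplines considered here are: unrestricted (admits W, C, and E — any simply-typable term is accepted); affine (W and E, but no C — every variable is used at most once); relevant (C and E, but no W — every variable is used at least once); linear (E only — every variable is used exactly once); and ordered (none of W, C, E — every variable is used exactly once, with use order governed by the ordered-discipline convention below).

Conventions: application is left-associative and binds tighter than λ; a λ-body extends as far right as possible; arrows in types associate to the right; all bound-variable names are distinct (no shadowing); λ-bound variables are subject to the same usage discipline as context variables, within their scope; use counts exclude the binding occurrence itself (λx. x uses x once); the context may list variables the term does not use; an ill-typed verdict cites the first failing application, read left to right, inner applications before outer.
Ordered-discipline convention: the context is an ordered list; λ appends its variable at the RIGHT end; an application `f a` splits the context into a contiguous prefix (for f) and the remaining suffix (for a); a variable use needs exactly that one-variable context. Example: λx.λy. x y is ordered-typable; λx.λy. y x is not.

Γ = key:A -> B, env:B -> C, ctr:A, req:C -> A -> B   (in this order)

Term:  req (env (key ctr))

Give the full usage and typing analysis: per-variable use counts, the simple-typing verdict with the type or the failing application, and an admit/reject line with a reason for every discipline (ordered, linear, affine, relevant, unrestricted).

variable uses: key=1, env=1, ctr=1, req=1
use order (left to right): req, env, key, ctr
typing: ✓ — A -> B
ordered: ✗, needs exchange: uses follow req, env, key, ctr
linear: ✓, each of key, env, ctr, req used exactly once
affine: ✓, key, env, ctr, req: no repeats, contraction unneeded
relevant: ✓, key, env, ctr, req: all used, weakening unneeded
unrestricted: ✓, type-checks (A -> B) and nothing is barred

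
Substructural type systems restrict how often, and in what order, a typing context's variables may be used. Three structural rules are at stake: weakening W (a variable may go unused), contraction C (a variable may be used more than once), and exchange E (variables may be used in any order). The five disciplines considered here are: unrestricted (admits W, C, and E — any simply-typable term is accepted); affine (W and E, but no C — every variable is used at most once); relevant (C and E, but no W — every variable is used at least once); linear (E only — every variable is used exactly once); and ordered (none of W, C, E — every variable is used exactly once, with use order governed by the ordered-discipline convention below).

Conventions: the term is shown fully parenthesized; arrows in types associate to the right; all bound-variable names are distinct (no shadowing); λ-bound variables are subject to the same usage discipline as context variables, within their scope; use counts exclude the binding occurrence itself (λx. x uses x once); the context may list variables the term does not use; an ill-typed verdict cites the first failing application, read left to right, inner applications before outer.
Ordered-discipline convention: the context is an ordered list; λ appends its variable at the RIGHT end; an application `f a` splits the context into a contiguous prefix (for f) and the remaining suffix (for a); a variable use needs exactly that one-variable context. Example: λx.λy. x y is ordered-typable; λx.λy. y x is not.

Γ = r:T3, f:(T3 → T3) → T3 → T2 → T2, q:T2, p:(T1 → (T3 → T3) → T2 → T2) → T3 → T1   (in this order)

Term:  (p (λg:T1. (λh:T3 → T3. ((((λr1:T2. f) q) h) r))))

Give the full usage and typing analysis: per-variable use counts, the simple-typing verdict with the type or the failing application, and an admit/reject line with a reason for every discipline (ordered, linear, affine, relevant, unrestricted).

counts: r: 1, f: 1, q: 1, p: 1, g (bound): 0, h (bound): 1, r1 (bound): 0
uses in reading order: p, f, q, h, r
typing: ✓ — T3 → T1
ordered: ✗ — g, r1 left unused
linear: ✗ — g, r1 left unused
affine: ✓ — no duplicate uses among r, f, q, p, g, h, r1
relevant: ✗ — g, r1 left unused
unrestricted: ✓ — well-typed at T3 → T1; no restrictions here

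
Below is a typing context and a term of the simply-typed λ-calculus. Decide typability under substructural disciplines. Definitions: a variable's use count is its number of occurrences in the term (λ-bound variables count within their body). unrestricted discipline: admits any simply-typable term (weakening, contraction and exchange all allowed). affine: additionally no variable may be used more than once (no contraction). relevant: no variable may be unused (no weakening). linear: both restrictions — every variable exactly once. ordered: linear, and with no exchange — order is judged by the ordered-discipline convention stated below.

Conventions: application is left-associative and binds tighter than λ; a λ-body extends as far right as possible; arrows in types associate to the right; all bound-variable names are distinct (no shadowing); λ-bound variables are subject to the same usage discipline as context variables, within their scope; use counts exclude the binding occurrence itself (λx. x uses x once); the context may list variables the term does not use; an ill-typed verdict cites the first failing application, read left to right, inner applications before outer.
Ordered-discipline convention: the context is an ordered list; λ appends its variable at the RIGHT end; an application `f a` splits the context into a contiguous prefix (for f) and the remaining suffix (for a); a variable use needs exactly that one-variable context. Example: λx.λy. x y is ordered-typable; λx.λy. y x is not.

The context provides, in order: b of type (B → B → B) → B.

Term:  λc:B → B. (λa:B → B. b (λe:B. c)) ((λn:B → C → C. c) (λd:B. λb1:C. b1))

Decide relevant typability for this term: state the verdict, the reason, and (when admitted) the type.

no — needs weakening: a, e, n, d unused
use counts: b=1; c (bound)=2; a (bound)=0; e (bound)=0; n (bound)=0; d (bound)=0; b1 (bound)=1
uses in reading order: b, c, c, b1
typing: ✓ — (B → B) → B
per-discipline verdicts: ordered ✗ · linear ✗ · affine ✗ · relevant ✗ · unrestricted ✓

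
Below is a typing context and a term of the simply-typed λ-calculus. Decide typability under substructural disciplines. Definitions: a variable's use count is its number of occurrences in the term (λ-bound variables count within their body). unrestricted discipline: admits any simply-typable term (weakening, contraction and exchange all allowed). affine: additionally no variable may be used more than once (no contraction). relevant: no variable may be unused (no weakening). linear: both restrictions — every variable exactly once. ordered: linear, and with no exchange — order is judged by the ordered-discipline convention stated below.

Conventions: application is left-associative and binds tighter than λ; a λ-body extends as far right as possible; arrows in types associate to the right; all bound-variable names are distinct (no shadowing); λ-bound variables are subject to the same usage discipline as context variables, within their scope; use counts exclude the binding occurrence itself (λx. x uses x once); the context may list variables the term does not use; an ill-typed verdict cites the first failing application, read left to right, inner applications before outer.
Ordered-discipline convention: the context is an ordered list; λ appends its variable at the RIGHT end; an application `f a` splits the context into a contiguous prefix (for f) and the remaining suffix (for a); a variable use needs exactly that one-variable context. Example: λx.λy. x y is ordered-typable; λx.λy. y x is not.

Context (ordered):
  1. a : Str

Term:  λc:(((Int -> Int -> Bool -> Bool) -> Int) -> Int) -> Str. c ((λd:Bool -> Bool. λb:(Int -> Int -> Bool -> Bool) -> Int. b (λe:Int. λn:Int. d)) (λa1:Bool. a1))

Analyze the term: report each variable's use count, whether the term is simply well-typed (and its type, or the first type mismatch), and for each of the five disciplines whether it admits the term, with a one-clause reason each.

counts: a: 0×, c [bound]: 1×, d [bound]: 1×, b [bound]: 1×, e [bound]: 0×, n [bound]: 0×, a1 [bound]: 1×
uses in reading order: c, b, d, a1
typing: well-typed at ((((Int -> Int -> Bool -> Bool) -> Int) -> Int) -> Str) -> Str
ordered ✗ (unused: a, e, n — weakening required)
linear ✗ (unused: a, e, n — weakening required)
affine ✓ (no duplicate uses among a, c, d, b, e, n, a1)
relevant ✗ (unused: a, e, n — weakening required)
unrestricted ✓ (typability at ((((Int -> Int -> Bool -> Bool) -> Int) -> Int) -> Str) -> Str is all that's needed)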